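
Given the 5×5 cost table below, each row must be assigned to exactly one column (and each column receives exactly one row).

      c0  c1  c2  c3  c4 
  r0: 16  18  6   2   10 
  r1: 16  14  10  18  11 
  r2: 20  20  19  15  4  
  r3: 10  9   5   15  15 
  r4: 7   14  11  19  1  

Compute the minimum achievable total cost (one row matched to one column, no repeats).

one of 2 optimal assignments: row0→col3 (cost 2), row1→col1 (cost 14), row2→col4 (cost 4), row3→col2 (cost 5), row4→col0 (cost 7)
total = 2 + 14 + 4 + 5 + 7 = 32

Minimum assignment cost: 32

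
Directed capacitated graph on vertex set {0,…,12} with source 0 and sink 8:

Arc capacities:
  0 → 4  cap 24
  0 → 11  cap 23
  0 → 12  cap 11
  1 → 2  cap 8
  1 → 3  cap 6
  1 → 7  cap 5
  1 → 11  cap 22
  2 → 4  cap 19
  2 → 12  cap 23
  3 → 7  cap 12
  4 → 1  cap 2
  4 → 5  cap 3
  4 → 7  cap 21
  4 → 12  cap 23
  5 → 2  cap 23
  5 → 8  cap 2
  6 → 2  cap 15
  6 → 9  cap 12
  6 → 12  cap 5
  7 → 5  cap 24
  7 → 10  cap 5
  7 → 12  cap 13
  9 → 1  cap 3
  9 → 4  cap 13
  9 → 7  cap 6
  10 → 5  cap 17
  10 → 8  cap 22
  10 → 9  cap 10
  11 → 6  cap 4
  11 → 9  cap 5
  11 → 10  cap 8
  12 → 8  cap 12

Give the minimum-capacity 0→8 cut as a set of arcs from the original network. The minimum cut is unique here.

augment #1: 0→12→8 push 11
augment #2: 0→4→5→8 push 2
augment #3: 0→4→12→8 push 1
augment #4: 0→11→10→8 push 8
augment #5: 0→4→7→10→8 push 5
max flow = 27; residual-reachable set from 0 gives S-side
cut edges (S→T): {(5,8), (7,10), (11,10), (12,8)} total cap 27

Min-cut arcs: {(5,8), (7,10), (11,10), (12,8)} (total capacity 27)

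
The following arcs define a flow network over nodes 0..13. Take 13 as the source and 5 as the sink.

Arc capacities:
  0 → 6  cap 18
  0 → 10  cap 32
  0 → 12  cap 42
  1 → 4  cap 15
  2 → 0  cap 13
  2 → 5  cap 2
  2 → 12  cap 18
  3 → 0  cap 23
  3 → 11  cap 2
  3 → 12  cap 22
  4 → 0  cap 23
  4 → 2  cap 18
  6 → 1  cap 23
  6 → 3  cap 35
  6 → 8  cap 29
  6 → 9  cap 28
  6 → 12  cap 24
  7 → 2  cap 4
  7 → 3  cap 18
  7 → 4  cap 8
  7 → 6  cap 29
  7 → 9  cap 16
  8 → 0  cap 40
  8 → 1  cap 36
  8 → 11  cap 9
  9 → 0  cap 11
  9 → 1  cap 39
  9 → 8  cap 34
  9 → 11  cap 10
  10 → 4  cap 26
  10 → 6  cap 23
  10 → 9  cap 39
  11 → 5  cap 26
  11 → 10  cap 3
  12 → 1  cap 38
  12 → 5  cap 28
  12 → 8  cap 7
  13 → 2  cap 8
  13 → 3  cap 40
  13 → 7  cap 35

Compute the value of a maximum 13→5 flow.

augment #1: 13→2→5 bottleneck 2, total now 2
augment #2: 13→2→12→5 bottleneck 6, total now 8
augment #3: 13→3→11→5 bottleneck 2, total now 10
augment #4: 13→3→12→5 bottleneck 22, total now 32
augment #5: 13→7→9→11→5 bottleneck 10, total now 42
augment #6: 13→7→6→8→11→5 bottleneck 9, total now 51

Maximum flow value: 51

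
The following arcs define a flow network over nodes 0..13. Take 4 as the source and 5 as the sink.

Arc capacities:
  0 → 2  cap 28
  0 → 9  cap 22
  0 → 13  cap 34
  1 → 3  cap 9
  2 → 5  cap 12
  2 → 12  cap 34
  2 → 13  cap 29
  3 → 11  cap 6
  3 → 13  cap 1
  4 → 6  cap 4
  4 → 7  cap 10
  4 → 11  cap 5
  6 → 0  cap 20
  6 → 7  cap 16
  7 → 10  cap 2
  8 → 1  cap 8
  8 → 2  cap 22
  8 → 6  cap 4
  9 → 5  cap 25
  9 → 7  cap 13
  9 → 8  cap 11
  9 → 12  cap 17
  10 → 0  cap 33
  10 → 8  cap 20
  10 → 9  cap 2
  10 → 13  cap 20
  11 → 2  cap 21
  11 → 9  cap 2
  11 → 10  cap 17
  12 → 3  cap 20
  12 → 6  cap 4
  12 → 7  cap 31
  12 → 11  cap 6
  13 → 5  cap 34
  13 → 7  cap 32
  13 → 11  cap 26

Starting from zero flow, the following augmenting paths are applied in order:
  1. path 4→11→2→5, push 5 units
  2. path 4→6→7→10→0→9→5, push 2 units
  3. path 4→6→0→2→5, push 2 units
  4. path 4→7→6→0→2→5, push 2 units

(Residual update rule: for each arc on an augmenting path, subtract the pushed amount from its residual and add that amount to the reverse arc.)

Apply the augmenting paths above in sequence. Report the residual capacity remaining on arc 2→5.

after path 1 (4→11→2→5, push 5): res(2,5)=7
after path 2 (4→6→7→10→0→9→5, push 2): res(2,5)=7
after path 3 (4→6→0→2→5, push 2): res(2,5)=5
after path 4 (4→7→6→0→2→5, push 2): res(2,5)=3

Residual capacity of (2,5): 3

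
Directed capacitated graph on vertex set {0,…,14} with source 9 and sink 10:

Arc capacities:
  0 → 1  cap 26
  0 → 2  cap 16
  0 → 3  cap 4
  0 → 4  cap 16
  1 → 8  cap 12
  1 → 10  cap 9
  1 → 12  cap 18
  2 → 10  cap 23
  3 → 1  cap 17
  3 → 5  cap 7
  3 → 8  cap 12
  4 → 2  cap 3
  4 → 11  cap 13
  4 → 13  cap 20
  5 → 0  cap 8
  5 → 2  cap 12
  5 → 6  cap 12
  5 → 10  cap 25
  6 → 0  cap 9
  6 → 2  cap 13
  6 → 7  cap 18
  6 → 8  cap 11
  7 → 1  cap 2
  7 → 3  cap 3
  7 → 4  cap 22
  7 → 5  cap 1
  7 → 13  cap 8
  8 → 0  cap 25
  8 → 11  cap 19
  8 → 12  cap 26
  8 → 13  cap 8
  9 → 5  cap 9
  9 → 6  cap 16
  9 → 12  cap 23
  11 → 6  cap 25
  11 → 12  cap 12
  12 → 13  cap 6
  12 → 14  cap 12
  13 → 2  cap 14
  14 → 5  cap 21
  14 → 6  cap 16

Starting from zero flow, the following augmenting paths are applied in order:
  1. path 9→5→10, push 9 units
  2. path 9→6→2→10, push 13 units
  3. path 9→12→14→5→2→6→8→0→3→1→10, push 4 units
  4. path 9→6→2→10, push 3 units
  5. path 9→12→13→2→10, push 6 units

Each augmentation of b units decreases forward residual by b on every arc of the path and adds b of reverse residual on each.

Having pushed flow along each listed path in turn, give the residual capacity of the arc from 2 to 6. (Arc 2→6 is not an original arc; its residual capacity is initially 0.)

after path 1 (9→5→10, push 9): res(2,6)=0
after path 2 (9→6→2→10, push 13): res(2,6)=13
after path 3 (9→12→14→5→2→6→8→0→3→1→10, push 4): res(2,6)=9
after path 4 (9→6→2→10, push 3): res(2,6)=12
after path 5 (9→12→13→2→10, push 6): res(2,6)=12

Residual capacity of (2,6): 12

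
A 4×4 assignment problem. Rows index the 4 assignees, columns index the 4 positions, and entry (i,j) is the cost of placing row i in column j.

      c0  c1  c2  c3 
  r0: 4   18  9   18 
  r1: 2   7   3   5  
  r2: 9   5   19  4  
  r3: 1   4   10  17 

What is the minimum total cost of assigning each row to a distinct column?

optimal assignment: row0→col0 (cost 4), row1→col2 (cost 3), row2→col3 (cost 4), row3→col1 (cost 4)
total = 4 + 3 + 4 + 4 = 15

Minimum assignment cost: 15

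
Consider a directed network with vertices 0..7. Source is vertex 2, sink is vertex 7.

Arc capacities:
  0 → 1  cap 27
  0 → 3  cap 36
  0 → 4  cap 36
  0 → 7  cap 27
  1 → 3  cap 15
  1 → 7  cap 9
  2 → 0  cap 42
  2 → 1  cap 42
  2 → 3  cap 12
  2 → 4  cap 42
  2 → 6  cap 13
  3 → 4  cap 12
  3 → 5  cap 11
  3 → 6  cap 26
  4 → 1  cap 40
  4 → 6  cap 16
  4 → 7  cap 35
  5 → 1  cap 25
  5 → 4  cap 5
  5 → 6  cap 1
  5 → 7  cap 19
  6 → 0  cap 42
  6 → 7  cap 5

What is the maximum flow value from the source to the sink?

Maximum flow value: 87

augment #1: 2→0→7 bottleneck 27, total now 27
augment #2: 2→1→7 bottleneck 9, total now 36
augment #3: 2→4→7 bottleneck 35, total now 71
augment #4: 2→6→7 bottleneck 5, total now 76
augment #5: 2→3→5→7 bottleneck 11, total now 87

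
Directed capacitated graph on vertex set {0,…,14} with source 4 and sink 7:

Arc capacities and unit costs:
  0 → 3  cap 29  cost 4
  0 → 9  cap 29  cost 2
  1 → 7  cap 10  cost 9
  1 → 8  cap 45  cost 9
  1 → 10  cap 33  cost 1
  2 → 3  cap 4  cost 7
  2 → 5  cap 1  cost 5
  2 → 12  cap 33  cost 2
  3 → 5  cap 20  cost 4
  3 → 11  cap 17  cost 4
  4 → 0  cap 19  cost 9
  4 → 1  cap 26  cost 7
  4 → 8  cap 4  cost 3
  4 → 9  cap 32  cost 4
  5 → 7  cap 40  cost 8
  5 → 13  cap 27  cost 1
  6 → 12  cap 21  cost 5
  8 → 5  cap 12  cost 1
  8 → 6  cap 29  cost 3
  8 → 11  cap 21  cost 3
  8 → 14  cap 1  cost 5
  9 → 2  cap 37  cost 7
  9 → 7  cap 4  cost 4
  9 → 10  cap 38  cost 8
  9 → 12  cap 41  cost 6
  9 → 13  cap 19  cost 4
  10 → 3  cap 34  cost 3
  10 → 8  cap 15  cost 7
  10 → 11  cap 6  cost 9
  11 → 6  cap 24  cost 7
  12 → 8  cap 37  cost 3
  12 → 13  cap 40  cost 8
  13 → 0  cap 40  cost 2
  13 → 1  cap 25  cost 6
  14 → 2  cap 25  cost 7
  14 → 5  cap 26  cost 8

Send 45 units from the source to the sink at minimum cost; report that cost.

Minimum cost for 45 units: 858

shortest-cost path #1: 4→9→7 push 4 @ unit cost 8 (adds 32)
shortest-cost path #2: 4→8→5→7 push 4 @ unit cost 12 (adds 48)
shortest-cost path #3: 4→1→7 push 10 @ unit cost 16 (adds 160)
shortest-cost path #4: 4→9→12→8→5→7 push 8 @ unit cost 22 (adds 176)
shortest-cost path #5: 4→1→10→3→5→7 push 16 @ unit cost 23 (adds 368)
shortest-cost path #6: 4→9→2→5→7 push 1 @ unit cost 24 (adds 24)
shortest-cost path #7: 4→0→3→5→7 push 2 @ unit cost 25 (adds 50)
total cost = 858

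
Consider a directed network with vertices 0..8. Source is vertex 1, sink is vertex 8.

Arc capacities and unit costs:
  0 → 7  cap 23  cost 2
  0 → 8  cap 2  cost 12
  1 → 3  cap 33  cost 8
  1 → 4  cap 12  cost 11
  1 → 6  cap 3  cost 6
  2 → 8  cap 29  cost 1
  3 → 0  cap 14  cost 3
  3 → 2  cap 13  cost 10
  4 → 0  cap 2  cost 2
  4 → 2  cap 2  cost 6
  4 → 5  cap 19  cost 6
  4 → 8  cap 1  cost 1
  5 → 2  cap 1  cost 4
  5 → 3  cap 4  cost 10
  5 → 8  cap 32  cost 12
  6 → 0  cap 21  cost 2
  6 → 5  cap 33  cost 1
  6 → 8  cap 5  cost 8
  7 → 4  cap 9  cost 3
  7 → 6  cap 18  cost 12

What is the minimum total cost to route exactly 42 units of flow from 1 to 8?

shortest-cost path #1: 1→4→8 push 1 @ unit cost 12 (adds 12)
shortest-cost path #2: 1→6→5→2→8 push 1 @ unit cost 12 (adds 12)
shortest-cost path #3: 1→6→8 push 2 @ unit cost 14 (adds 28)
shortest-cost path #4: 1→4→2→8 push 2 @ unit cost 18 (adds 36)
shortest-cost path #5: 1→3→2→8 push 13 @ unit cost 19 (adds 247)
shortest-cost path #6: 1→3→0→8 push 2 @ unit cost 23 (adds 46)
shortest-cost path #7: 1→4→5→6→8 push 1 @ unit cost 24 (adds 24)
shortest-cost path #8: 1→4→5→8 push 8 @ unit cost 29 (adds 232)
shortest-cost path #9: 1→3→0→7→6→8 push 2 @ unit cost 33 (adds 66)
shortest-cost path #10: 1→3→0→7→4→5→8 push 9 @ unit cost 34 (adds 306)
shortest-cost path #11: 1→3→0→7→6→5→8 push 1 @ unit cost 38 (adds 38)
total cost = 1047

Minimum cost for 42 units: 1047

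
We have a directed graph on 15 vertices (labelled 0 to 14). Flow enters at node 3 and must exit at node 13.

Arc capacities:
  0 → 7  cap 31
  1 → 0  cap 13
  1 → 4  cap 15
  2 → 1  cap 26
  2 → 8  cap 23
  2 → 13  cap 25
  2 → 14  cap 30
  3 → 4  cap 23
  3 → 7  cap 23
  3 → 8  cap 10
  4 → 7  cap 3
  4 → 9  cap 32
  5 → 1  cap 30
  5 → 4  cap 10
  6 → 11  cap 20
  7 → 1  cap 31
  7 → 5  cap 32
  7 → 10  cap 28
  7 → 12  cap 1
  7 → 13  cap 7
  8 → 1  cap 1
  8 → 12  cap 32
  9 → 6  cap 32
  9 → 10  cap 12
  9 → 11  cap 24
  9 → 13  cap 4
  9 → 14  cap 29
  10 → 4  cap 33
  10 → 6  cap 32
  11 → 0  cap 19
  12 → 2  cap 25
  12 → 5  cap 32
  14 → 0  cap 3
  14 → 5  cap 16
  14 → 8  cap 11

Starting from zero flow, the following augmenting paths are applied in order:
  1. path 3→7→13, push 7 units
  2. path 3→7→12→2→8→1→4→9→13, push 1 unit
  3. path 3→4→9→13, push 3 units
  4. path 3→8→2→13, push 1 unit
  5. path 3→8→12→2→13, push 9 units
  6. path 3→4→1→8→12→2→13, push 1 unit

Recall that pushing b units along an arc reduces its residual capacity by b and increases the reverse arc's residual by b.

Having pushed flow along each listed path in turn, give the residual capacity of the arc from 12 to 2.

Residual capacity of (12,2): 14

after path 1 (3→7→13, push 7): res(12,2)=25
after path 2 (3→7→12→2→8→1→4→9→13, push 1): res(12,2)=24
after path 3 (3→4→9→13, push 3): res(12,2)=24
after path 4 (3→8→2→13, push 1): res(12,2)=24
after path 5 (3→8→12→2→13, push 9): res(12,2)=15
after path 6 (3→4→1→8→12→2→13, push 1): res(12,2)=14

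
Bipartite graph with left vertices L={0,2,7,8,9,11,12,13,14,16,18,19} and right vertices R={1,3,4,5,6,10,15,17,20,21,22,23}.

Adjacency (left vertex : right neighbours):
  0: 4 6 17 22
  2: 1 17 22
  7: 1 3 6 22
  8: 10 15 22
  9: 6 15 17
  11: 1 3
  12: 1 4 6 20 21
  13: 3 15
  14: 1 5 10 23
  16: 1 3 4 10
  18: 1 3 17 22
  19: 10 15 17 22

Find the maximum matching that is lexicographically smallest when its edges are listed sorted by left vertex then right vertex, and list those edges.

Lex-smallest maximum matching: {(0,4), (2,1), (7,3), (8,10), (9,6), (12,20), (13,15), (14,5), (18,17), (19,22)}

|M| = 10 (so the lex-smallest maximum matching has 10 edges)
process left vertices in ascending order; for each, take the smallest-labelled available neighbour that still permits 10 edges overall, or leave it unmatched if none does
lex-smallest matching: {0-4, 2-1, 7-3, 8-10, 9-6, 12-20, 13-15, 14-5, 18-17, 19-22}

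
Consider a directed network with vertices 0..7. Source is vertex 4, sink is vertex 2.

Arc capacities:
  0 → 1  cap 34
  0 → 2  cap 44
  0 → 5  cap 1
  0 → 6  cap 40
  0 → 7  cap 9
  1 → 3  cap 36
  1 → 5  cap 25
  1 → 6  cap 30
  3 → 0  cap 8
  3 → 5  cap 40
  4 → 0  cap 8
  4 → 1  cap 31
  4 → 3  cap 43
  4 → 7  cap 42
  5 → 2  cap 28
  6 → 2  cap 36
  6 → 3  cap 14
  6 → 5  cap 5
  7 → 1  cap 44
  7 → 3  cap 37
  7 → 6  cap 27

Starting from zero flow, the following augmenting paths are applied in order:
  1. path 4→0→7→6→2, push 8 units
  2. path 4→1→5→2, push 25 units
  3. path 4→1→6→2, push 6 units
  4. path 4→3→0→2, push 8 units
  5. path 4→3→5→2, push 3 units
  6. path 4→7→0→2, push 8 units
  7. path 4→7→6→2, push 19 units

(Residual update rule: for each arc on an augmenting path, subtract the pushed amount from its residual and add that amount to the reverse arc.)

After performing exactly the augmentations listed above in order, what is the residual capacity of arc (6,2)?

Residual capacity of (6,2): 3

after path 1 (4→0→7→6→2, push 8): res(6,2)=28
after path 2 (4→1→5→2, push 25): res(6,2)=28
after path 3 (4→1→6→2, push 6): res(6,2)=22
after path 4 (4→3→0→2, push 8): res(6,2)=22
after path 5 (4→3→5→2, push 3): res(6,2)=22
after path 6 (4→7→0→2, push 8): res(6,2)=22
after path 7 (4→7→6→2, push 19): res(6,2)=3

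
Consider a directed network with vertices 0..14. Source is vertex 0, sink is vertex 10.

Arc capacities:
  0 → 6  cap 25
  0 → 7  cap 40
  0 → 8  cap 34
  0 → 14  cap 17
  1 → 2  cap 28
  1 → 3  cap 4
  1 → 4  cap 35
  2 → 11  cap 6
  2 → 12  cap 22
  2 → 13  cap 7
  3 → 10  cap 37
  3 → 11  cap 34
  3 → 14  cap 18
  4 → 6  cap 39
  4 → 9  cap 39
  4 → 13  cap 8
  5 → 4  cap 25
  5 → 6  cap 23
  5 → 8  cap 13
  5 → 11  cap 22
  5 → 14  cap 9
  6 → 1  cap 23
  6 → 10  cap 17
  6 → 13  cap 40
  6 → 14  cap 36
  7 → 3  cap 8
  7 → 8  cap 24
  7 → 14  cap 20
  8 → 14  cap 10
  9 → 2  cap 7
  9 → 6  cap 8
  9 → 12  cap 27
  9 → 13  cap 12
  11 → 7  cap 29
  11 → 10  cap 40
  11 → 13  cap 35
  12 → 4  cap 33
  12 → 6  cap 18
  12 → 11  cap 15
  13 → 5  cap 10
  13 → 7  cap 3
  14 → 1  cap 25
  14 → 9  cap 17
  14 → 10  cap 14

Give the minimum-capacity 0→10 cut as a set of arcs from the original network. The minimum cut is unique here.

augment #1: 0→6→10 push 17
augment #2: 0→14→10 push 14
augment #3: 0→7→3→10 push 8
augment #4: 0→6→1→3→10 push 4
augment #5: 0→6→1→2→11→10 push 4
augment #6: 0→14→1→2→11→10 push 2
augment #7: 0→14→9→12→11→10 push 1
augment #8: 0→7→14→9→12→11→10 push 14
augment #9: 0→7→14→9→13→5→11→10 push 2
augment #10: 0→7→14→1→2→13→5→11→10 push 4
augment #11: 0→8→14→1→2→13→5→11→10 push 3
augment #12: 0→8→14→1→4→13→5→11→10 push 1
max flow = 74; residual-reachable set from 0 gives S-side
cut edges (S→T): {(1,3), (2,11), (6,10), (7,3), (12,11), (13,5), (14,10)} total cap 74

Min-cut arcs: {(1,3), (2,11), (6,10), (7,3), (12,11), (13,5), (14,10)} (total capacity 74)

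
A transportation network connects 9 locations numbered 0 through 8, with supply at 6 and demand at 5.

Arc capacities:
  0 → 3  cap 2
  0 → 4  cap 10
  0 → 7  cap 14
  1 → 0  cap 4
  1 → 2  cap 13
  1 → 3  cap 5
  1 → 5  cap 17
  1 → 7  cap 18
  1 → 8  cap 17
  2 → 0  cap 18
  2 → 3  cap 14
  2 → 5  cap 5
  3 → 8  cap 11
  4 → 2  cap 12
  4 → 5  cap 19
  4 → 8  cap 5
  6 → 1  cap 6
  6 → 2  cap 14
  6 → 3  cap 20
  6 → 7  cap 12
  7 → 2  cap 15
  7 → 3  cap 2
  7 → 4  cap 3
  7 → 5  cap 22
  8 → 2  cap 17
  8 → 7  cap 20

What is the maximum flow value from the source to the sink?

augment #1: 6→1→5 bottleneck 6, total now 6
augment #2: 6→2→5 bottleneck 5, total now 11
augment #3: 6→7→5 bottleneck 12, total now 23
augment #4: 6→2→0→4→5 bottleneck 9, total now 32
augment #5: 6→3→8→7→5 bottleneck 10, total now 42
augment #6: 6→3→8→7→4→5 bottleneck 1, total now 43

Maximum flow value: 43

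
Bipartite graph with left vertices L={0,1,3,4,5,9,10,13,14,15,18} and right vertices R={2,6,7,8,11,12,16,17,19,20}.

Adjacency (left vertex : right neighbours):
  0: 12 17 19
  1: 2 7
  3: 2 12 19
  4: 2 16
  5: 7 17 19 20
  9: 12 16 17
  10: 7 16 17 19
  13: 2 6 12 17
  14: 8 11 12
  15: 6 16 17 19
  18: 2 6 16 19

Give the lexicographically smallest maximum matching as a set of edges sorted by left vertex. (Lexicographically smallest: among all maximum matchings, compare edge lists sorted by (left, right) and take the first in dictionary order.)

Lex-smallest maximum matching: {(0,12), (1,2), (3,19), (4,16), (5,20), (9,17), (10,7), (13,6), (14,8)}

|M| = 9 (so the lex-smallest maximum matching has 9 edges)
process left vertices in ascending order; for each, take the smallest-labelled available neighbour that still permits 9 edges overall, or leave it unmatched if none does
lex-smallest matching: {0-12, 1-2, 3-19, 4-16, 5-20, 9-17, 10-7, 13-6, 14-8}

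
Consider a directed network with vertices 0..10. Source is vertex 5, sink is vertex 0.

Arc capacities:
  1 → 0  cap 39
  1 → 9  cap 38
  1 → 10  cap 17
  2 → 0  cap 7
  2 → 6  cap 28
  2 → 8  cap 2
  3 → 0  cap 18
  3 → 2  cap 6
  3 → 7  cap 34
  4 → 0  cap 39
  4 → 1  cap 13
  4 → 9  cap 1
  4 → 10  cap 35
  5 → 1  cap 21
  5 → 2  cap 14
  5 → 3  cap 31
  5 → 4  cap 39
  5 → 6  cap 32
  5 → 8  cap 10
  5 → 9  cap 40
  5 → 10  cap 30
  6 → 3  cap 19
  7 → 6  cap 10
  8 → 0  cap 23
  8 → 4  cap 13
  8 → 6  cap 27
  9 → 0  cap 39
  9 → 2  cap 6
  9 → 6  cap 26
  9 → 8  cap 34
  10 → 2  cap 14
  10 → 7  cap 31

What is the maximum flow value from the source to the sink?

Maximum flow value: 137

augment #1: 5→1→0 bottleneck 21, total now 21
augment #2: 5→2→0 bottleneck 7, total now 28
augment #3: 5→3→0 bottleneck 18, total now 46
augment #4: 5→4→0 bottleneck 39, total now 85
augment #5: 5→8→0 bottleneck 10, total now 95
augment #6: 5→9→0 bottleneck 39, total now 134
augment #7: 5→2→8→0 bottleneck 2, total now 136
augment #8: 5→9→8→0 bottleneck 1, total now 137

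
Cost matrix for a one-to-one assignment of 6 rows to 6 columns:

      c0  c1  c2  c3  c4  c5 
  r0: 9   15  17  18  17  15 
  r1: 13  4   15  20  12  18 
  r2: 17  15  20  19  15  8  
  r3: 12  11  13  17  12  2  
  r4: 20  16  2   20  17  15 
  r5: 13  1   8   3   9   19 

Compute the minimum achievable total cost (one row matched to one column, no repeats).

optimal assignment: row0→col0 (cost 9), row1→col1 (cost 4), row2→col4 (cost 15), row3→col5 (cost 2), row4→col2 (cost 2), row5→col3 (cost 3)
total = 9 + 4 + 15 + 2 + 2 + 3 = 35

Minimum assignment cost: 35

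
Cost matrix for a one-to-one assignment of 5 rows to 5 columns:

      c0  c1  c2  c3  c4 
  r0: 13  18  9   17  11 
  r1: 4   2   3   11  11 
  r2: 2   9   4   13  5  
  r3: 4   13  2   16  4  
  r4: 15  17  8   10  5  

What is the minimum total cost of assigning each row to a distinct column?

Minimum assignment cost: 27

one of 2 optimal assignments: row0→col2 (cost 9), row1→col1 (cost 2), row2→col0 (cost 2), row3→col4 (cost 4), row4→col3 (cost 10)
total = 9 + 2 + 2 + 4 + 10 = 27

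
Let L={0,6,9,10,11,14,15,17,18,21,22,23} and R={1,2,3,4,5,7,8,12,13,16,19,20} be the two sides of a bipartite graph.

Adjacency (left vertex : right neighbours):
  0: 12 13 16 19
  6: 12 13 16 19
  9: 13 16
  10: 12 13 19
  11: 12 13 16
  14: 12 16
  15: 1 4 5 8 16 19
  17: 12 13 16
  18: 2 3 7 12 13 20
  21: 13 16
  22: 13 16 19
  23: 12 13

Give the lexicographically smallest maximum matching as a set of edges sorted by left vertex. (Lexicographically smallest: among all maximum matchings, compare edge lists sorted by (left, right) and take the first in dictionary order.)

Lex-smallest maximum matching: {(0,12), (6,13), (9,16), (10,19), (15,1), (18,2)}

|M| = 6 (so the lex-smallest maximum matching has 6 edges)
process left vertices in ascending order; for each, take the smallest-labelled available neighbour that still permits 6 edges overall, or leave it unmatched if none does
lex-smallest matching: {0-12, 6-13, 9-16, 10-19, 15-1, 18-2}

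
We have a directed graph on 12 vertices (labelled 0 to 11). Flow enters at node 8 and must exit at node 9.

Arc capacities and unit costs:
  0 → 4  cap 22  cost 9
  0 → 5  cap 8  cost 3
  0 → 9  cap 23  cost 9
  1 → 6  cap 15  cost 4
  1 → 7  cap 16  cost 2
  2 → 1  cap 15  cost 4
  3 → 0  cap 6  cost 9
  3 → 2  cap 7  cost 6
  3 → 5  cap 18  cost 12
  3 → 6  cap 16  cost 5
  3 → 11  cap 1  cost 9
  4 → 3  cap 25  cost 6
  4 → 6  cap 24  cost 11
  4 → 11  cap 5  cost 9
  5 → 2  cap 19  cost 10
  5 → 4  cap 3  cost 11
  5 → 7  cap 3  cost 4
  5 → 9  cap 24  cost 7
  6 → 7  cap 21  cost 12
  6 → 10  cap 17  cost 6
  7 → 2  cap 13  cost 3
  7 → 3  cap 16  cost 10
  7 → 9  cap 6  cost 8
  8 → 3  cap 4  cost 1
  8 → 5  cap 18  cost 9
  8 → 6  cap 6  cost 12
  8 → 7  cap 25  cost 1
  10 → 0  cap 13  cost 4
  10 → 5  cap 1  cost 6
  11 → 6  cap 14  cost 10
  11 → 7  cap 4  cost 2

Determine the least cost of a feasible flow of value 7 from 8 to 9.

Minimum cost for 7 units: 70

shortest-cost path #1: 8→7→9 push 6 @ unit cost 9 (adds 54)
shortest-cost path #2: 8→5→9 push 1 @ unit cost 16 (adds 16)
total cost = 70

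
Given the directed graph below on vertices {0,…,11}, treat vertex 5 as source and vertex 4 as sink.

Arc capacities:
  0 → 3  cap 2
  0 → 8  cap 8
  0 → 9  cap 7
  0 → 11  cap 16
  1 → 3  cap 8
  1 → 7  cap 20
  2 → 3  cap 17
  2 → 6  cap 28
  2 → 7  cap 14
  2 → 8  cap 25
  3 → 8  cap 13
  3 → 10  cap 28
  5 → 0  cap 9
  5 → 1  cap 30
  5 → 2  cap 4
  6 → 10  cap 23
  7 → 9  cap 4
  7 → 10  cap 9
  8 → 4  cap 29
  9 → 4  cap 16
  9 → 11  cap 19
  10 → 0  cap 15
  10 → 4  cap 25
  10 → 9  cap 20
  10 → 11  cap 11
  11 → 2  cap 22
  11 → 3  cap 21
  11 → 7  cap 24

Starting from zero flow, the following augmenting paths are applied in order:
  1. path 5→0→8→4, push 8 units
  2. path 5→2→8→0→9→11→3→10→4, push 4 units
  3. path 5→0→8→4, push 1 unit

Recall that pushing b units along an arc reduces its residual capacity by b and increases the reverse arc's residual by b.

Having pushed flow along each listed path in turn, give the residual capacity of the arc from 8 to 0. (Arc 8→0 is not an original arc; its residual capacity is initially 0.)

Residual capacity of (8,0): 5

after path 1 (5→0→8→4, push 8): res(8,0)=8
after path 2 (5→2→8→0→9→11→3→10→4, push 4): res(8,0)=4
after path 3 (5→0→8→4, push 1): res(8,0)=5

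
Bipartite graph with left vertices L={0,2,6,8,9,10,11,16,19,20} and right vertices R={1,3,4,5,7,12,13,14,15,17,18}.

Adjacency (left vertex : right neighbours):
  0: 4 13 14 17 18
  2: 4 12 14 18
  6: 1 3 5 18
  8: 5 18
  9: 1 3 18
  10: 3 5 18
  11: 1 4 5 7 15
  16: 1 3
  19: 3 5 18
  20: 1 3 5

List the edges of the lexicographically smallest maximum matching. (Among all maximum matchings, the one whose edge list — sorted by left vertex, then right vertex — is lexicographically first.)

|M| = 7 (so the lex-smallest maximum matching has 7 edges)
process left vertices in ascending order; for each, take the smallest-labelled available neighbour that still permits 7 edges overall, or leave it unmatched if none does
lex-smallest matching: {0-4, 2-12, 6-1, 8-5, 9-3, 10-18, 11-7}

Lex-smallest maximum matching: {(0,4), (2,12), (6,1), (8,5), (9,3), (10,18), (11,7)}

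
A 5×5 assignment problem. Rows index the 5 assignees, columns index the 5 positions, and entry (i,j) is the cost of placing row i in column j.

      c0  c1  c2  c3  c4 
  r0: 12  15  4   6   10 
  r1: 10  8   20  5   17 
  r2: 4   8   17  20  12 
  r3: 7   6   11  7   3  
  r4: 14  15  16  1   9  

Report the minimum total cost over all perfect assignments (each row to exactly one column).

Minimum assignment cost: 20

optimal assignment: row0→col2 (cost 4), row1→col1 (cost 8), row2→col0 (cost 4), row3→col4 (cost 3), row4→col3 (cost 1)
total = 4 + 8 + 4 + 3 + 1 = 20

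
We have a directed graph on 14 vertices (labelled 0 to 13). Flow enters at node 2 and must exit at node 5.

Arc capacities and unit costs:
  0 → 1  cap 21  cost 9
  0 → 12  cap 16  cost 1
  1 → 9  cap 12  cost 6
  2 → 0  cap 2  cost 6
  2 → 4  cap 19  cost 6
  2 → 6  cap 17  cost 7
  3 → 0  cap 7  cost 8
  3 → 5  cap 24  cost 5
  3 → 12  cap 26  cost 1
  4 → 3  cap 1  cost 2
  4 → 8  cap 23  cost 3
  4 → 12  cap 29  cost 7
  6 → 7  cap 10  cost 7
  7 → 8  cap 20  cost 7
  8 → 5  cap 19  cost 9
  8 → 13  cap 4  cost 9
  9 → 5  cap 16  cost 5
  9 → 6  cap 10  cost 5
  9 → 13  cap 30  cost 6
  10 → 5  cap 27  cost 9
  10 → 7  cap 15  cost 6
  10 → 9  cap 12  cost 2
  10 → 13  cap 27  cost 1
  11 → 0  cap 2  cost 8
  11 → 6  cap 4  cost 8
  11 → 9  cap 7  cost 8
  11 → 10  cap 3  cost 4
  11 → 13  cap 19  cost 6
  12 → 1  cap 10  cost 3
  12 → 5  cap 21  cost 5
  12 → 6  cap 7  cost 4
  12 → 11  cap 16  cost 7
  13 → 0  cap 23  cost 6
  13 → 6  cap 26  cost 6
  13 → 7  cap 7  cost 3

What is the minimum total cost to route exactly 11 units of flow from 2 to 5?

shortest-cost path #1: 2→0→12→5 push 2 @ unit cost 12 (adds 24)
shortest-cost path #2: 2→4→3→5 push 1 @ unit cost 13 (adds 13)
shortest-cost path #3: 2→4→8→5 push 8 @ unit cost 18 (adds 144)
total cost = 181

Minimum cost for 11 units: 181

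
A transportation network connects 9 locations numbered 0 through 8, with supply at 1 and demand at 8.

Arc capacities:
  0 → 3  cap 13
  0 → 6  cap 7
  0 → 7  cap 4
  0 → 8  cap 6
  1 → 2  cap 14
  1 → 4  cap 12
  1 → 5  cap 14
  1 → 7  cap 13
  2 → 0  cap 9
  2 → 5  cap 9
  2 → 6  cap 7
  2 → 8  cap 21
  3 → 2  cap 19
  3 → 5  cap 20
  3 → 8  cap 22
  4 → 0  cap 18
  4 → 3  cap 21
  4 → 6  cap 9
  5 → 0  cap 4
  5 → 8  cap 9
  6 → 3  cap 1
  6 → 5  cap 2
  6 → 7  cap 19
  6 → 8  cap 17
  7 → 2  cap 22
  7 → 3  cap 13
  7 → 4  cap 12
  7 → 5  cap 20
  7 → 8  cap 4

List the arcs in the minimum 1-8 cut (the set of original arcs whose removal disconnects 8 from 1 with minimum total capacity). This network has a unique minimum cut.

Min-cut arcs: {(1,2), (1,4), (1,7), (5,0), (5,8)} (total capacity 52)

augment #1: 1→2→8 push 14
augment #2: 1→5→8 push 9
augment #3: 1→7→8 push 4
augment #4: 1→4→0→8 push 6
augment #5: 1→4→3→8 push 6
augment #6: 1→7→2→8 push 7
augment #7: 1→7→3→8 push 2
augment #8: 1→5→0→3→8 push 4
max flow = 52; residual-reachable set from 1 gives S-side
cut edges (S→T): {(1,2), (1,4), (1,7), (5,0), (5,8)} total cap 52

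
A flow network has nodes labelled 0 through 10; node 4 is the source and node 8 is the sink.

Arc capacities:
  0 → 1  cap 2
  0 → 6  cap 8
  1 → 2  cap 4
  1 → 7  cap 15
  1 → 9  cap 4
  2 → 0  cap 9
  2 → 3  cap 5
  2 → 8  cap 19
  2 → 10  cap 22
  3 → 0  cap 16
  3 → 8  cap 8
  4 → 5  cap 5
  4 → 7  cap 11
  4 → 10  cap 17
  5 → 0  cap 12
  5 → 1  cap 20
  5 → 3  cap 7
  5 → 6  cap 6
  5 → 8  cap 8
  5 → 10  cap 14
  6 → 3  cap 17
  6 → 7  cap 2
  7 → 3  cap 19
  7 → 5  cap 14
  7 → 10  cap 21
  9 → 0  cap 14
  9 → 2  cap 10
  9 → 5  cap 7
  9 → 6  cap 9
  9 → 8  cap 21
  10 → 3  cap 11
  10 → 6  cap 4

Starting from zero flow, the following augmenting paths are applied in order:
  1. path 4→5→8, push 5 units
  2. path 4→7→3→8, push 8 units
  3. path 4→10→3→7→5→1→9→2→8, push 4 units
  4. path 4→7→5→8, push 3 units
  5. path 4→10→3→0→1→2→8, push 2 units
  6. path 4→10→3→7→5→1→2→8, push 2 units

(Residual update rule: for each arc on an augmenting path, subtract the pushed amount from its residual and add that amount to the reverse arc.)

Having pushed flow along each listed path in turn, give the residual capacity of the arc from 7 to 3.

Residual capacity of (7,3): 17

after path 1 (4→5→8, push 5): res(7,3)=19
after path 2 (4→7→3→8, push 8): res(7,3)=11
after path 3 (4→10→3→7→5→1→9→2→8, push 4): res(7,3)=15
after path 4 (4→7→5→8, push 3): res(7,3)=15
after path 5 (4→10→3→0→1→2→8, push 2): res(7,3)=15
after path 6 (4→10→3→7→5→1→2→8, push 2): res(7,3)=17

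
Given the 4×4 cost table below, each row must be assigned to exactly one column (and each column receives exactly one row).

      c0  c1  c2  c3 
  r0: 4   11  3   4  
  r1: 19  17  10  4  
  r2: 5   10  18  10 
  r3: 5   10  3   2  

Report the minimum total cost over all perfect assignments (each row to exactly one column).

Minimum assignment cost: 21

optimal assignment: row0→col0 (cost 4), row1→col3 (cost 4), row2→col1 (cost 10), row3→col2 (cost 3)
total = 4 + 4 + 10 + 3 = 21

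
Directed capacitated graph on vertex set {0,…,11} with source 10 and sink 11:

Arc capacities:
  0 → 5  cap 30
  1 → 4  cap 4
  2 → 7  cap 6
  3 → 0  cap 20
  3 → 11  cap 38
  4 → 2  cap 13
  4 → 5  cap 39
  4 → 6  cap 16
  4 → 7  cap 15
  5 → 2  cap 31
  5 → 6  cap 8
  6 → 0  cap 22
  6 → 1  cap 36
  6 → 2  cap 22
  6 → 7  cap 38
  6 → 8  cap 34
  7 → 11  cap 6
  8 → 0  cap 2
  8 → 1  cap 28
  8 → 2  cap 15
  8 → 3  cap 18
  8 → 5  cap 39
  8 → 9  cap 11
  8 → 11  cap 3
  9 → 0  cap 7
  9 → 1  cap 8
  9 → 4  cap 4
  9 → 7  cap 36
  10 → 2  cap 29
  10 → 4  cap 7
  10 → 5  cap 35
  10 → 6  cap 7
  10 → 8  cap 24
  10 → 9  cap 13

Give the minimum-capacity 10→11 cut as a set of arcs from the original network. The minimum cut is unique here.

augment #1: 10→8→11 push 3
augment #2: 10→2→7→11 push 6
augment #3: 10→8→3→11 push 18
max flow = 27; residual-reachable set from 10 gives S-side
cut edges (S→T): {(7,11), (8,3), (8,11)} total cap 27

Min-cut arcs: {(7,11), (8,3), (8,11)} (total capacity 27)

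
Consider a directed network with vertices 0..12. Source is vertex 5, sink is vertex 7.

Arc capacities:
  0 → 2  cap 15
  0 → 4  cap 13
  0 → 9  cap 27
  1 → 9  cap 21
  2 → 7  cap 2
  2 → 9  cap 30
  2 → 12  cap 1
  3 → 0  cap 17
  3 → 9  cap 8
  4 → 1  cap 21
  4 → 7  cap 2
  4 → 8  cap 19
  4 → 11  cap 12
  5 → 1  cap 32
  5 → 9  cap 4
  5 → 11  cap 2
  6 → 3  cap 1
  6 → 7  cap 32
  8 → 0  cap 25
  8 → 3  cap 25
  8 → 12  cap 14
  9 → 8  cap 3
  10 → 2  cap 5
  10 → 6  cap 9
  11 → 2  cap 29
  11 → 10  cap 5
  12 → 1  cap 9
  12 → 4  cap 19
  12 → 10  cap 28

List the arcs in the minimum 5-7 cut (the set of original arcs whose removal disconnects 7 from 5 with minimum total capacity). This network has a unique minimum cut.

Min-cut arcs: {(5,11), (9,8)} (total capacity 5)

augment #1: 5→11→2→7 push 2
augment #2: 5→9→8→0→4→7 push 2
augment #3: 5→9→8→12→10→6→7 push 1
max flow = 5; residual-reachable set from 5 gives S-side
cut edges (S→T): {(5,11), (9,8)} total cap 5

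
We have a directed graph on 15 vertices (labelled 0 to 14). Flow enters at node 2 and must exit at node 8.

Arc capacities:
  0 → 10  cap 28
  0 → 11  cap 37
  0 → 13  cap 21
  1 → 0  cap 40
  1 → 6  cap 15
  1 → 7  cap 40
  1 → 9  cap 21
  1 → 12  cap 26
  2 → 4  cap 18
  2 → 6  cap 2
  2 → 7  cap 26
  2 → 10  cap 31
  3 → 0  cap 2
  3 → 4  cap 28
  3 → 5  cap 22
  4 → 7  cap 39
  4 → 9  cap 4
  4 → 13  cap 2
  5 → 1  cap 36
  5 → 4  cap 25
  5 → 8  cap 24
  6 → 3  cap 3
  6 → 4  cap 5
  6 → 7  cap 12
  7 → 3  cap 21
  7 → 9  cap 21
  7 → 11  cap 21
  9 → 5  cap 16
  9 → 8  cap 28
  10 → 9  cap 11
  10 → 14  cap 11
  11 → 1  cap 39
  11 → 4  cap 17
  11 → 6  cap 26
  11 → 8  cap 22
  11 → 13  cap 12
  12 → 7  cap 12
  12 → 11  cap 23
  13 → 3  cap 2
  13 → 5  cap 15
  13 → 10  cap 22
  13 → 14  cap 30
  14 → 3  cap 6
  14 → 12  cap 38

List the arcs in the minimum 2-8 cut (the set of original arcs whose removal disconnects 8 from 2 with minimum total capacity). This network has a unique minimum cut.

Min-cut arcs: {(2,4), (2,6), (2,7), (10,9), (10,14)} (total capacity 68)

augment #1: 2→4→9→8 push 4
augment #2: 2→7→9→8 push 21
augment #3: 2→7→11→8 push 5
augment #4: 2→10→9→8 push 3
augment #5: 2→4→7→11→8 push 14
augment #6: 2→6→3→5→8 push 2
augment #7: 2→10→9→5→8 push 8
augment #8: 2→10→14→3→5→8 push 6
augment #9: 2→10→14→12→11→8 push 3
augment #10: 2→10→14→12→7→3→5→8 push 2
max flow = 68; residual-reachable set from 2 gives S-side
cut edges (S→T): {(2,4), (2,6), (2,7), (10,9), (10,14)} total cap 68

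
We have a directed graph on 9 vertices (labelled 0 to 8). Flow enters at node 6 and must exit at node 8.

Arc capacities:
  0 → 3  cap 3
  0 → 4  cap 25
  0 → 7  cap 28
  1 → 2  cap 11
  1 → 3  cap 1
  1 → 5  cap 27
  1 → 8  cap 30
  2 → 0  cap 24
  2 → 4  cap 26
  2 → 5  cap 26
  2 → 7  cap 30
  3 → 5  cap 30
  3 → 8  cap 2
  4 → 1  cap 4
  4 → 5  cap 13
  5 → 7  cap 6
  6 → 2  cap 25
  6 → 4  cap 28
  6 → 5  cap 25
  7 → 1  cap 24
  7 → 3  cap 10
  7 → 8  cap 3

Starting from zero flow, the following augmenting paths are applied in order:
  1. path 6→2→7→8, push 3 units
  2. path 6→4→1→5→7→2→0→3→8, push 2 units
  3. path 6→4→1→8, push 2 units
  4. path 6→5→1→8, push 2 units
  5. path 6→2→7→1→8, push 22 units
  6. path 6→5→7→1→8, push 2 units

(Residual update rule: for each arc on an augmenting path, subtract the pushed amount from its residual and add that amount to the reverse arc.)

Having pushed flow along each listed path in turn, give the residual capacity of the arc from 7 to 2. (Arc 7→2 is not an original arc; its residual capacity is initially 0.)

Residual capacity of (7,2): 23

after path 1 (6→2→7→8, push 3): res(7,2)=3
after path 2 (6→4→1→5→7→2→0→3→8, push 2): res(7,2)=1
after path 3 (6→4→1→8, push 2): res(7,2)=1
after path 4 (6→5→1→8, push 2): res(7,2)=1
after path 5 (6→2→7→1→8, push 22): res(7,2)=23
after path 6 (6→5→7→1→8, push 2): res(7,2)=23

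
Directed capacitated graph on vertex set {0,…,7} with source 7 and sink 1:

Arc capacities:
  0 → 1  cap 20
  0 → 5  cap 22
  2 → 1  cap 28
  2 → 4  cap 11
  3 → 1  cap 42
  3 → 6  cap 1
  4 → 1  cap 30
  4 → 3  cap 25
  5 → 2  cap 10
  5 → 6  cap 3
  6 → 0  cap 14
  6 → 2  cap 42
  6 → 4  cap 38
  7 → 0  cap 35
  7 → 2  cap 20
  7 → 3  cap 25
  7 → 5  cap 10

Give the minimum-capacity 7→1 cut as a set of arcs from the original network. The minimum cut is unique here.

Min-cut arcs: {(0,1), (5,2), (5,6), (7,2), (7,3)} (total capacity 78)

augment #1: 7→0→1 push 20
augment #2: 7→2→1 push 20
augment #3: 7→3→1 push 25
augment #4: 7→5→2→1 push 8
augment #5: 7→5→2→4→1 push 2
augment #6: 7→0→5→6→4→1 push 3
max flow = 78; residual-reachable set from 7 gives S-side
cut edges (S→T): {(0,1), (5,2), (5,6), (7,2), (7,3)} total cap 78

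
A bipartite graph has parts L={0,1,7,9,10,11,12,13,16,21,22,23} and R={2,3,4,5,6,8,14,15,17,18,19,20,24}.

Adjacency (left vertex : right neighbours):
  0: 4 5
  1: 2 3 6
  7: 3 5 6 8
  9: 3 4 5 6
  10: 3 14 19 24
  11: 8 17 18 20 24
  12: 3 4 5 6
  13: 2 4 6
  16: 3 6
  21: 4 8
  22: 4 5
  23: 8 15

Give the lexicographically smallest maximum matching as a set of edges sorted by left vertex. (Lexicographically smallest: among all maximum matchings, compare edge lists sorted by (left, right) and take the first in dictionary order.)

|M| = 9 (so the lex-smallest maximum matching has 9 edges)
process left vertices in ascending order; for each, take the smallest-labelled available neighbour that still permits 9 edges overall, or leave it unmatched if none does
lex-smallest matching: {0-4, 1-2, 7-3, 9-5, 10-14, 11-17, 12-6, 21-8, 23-15}

Lex-smallest maximum matching: {(0,4), (1,2), (7,3), (9,5), (10,14), (11,17), (12,6), (21,8), (23,15)}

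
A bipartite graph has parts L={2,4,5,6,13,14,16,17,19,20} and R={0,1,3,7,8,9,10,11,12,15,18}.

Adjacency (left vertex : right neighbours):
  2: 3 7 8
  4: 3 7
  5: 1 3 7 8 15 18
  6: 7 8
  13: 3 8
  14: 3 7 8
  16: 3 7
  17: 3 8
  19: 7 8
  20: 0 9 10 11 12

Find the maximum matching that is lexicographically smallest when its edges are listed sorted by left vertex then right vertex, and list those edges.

Lex-smallest maximum matching: {(2,3), (4,7), (5,1), (6,8), (20,0)}

|M| = 5 (so the lex-smallest maximum matching has 5 edges)
process left vertices in ascending order; for each, take the smallest-labelled available neighbour that still permits 5 edges overall, or leave it unmatched if none does
lex-smallest matching: {2-3, 4-7, 5-1, 6-8, 20-0}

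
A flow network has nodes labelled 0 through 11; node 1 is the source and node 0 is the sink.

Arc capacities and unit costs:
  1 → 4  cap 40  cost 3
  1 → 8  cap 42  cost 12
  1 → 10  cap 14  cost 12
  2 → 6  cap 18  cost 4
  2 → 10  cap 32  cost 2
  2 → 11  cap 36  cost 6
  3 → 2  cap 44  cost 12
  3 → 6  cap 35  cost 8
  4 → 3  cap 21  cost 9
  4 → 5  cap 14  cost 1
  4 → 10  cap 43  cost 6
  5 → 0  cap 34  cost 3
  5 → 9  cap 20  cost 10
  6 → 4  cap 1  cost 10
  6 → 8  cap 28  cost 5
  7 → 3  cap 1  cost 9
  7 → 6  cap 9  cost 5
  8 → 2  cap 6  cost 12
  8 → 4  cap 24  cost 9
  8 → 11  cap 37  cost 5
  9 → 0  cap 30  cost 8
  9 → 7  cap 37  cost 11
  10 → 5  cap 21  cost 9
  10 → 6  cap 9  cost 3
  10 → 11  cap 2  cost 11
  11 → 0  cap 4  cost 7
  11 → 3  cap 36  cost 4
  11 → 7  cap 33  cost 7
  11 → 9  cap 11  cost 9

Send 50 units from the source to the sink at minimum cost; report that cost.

shortest-cost path #1: 1→4→5→0 push 14 @ unit cost 7 (adds 98)
shortest-cost path #2: 1→4→10→5→0 push 20 @ unit cost 21 (adds 420)
shortest-cost path #3: 1→8→11→0 push 4 @ unit cost 24 (adds 96)
shortest-cost path #4: 1→8→11→9→0 push 11 @ unit cost 34 (adds 374)
shortest-cost path #5: 1→4→10→5→9→0 push 1 @ unit cost 36 (adds 36)
total cost = 1024

Minimum cost for 50 units: 1024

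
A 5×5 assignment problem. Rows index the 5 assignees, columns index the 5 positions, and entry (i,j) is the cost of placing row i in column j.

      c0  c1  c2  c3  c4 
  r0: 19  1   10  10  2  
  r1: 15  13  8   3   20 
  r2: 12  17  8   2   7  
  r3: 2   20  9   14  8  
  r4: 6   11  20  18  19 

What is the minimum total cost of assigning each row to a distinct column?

Minimum assignment cost: 25

one of 2 optimal assignments: row0→col1 (cost 1), row1→col2 (cost 8), row2→col3 (cost 2), row3→col4 (cost 8), row4→col0 (cost 6)
total = 1 + 8 + 2 + 8 + 6 = 25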